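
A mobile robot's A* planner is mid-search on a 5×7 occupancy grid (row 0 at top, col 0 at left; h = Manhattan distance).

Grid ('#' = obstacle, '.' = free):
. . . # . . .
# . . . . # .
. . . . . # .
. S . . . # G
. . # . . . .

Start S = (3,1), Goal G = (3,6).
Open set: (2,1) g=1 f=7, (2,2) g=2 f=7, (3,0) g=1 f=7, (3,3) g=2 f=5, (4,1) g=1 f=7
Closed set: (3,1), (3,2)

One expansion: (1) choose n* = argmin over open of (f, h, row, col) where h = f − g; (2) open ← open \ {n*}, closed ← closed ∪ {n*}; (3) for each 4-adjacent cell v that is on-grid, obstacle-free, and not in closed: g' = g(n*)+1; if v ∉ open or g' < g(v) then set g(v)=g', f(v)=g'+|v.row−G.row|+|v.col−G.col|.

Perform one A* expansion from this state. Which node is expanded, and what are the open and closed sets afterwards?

step 1: expand (3,3) (f=5, h=3) → closed; open now [(2,1) g=1 f=7, (2,2) g=2 f=7, (2,3) g=3 f=7, (3,0) g=1 f=7, (3,4) g=3 f=5, (4,1) g=1 f=7, (4,3) g=3 f=7]

expanded=(3,3); open=[(2,1) g=1 f=7, (2,2) g=2 f=7, (2,3) g=3 f=7, (3,0) g=1 f=7, (3,4) g=3 f=5, (4,1) g=1 f=7, (4,3) g=3 f=7]; closed=[(3,1), (3,2), (3,3)]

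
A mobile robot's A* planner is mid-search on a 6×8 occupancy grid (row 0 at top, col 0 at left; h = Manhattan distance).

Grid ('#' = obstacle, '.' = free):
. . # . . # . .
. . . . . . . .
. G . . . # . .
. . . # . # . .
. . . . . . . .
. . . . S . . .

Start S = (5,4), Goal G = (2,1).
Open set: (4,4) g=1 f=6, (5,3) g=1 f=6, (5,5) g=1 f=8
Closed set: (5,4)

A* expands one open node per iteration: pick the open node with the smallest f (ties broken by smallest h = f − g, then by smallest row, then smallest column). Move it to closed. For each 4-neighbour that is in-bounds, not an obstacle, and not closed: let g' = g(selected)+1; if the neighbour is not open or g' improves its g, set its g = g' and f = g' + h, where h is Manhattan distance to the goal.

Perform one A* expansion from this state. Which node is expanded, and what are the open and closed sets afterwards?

step 1: expand (4,4) (f=6, h=5) → closed; open now [(3,4) g=2 f=6, (4,3) g=2 f=6, (4,5) g=2 f=8, (5,3) g=1 f=6, (5,5) g=1 f=8]

expanded=(4,4); open=[(3,4) g=2 f=6, (4,3) g=2 f=6, (4,5) g=2 f=8, (5,3) g=1 f=6, (5,5) g=1 f=8]; closed=[(4,4), (5,4)]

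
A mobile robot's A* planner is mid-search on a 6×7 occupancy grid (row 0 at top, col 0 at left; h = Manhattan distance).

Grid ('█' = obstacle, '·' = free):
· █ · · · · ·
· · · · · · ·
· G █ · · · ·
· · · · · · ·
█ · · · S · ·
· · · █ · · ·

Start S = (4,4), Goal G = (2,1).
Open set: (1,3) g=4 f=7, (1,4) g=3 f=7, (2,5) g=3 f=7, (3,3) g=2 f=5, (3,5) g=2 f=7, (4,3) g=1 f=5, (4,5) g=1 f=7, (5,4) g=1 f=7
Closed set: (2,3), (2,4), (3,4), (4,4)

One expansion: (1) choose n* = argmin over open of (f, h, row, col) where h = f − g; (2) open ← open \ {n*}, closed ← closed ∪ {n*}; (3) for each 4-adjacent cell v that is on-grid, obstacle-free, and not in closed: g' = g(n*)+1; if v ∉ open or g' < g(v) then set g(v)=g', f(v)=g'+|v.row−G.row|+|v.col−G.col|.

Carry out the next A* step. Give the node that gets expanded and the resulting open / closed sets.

step 1: expand (3,3) (f=5, h=3) → closed; open now [(1,3) g=4 f=7, (1,4) g=3 f=7, (2,5) g=3 f=7, (3,2) g=3 f=5, (3,5) g=2 f=7, (4,3) g=1 f=5, (4,5) g=1 f=7, (5,4) g=1 f=7]

expanded=(3,3); open=[(1,3) g=4 f=7, (1,4) g=3 f=7, (2,5) g=3 f=7, (3,2) g=3 f=5, (3,5) g=2 f=7, (4,3) g=1 f=5, (4,5) g=1 f=7, (5,4) g=1 f=7]; closed=[(2,3), (2,4), (3,3), (3,4), (4,4)]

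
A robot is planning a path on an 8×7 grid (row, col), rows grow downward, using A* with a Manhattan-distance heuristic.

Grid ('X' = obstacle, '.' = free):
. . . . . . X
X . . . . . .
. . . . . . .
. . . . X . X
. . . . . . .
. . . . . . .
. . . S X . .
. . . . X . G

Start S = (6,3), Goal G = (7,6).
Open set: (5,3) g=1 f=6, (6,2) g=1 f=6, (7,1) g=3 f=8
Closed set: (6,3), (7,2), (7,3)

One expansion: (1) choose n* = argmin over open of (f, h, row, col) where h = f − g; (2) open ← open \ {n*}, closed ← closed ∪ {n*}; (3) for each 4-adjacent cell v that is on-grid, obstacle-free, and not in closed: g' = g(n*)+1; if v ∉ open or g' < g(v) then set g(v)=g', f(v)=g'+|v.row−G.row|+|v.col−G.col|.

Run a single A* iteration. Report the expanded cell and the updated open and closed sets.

step 1: expand (5,3) (f=6, h=5) → closed; open now [(4,3) g=2 f=8, (5,2) g=2 f=8, (5,4) g=2 f=6, (6,2) g=1 f=6, (7,1) g=3 f=8]

expanded=(5,3); open=[(4,3) g=2 f=8, (5,2) g=2 f=8, (5,4) g=2 f=6, (6,2) g=1 f=6, (7,1) g=3 f=8]; closed=[(5,3), (6,3), (7,2), (7,3)]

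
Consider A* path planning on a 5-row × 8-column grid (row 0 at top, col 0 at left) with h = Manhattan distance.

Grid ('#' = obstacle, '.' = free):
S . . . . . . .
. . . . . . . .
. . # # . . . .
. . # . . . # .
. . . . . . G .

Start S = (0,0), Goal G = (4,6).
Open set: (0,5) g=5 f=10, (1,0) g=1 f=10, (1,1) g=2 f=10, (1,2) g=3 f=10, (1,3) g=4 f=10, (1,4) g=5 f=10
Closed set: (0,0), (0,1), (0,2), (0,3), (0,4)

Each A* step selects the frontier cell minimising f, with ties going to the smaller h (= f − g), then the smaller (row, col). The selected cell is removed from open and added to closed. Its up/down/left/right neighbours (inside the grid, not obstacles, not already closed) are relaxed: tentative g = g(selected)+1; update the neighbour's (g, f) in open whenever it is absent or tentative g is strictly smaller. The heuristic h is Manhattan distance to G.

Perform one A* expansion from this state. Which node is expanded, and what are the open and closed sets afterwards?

expanded=(0,5); open=[(0,6) g=6 f=10, (1,0) g=1 f=10, (1,1) g=2 f=10, (1,2) g=3 f=10, (1,3) g=4 f=10, (1,4) g=5 f=10, (1,5) g=6 f=10]; closed=[(0,0), (0,1), (0,2), (0,3), (0,4), (0,5)]

step 1: expand (0,5) (f=10, h=5) → closed; open now [(0,6) g=6 f=10, (1,0) g=1 f=10, (1,1) g=2 f=10, (1,2) g=3 f=10, (1,3) g=4 f=10, (1,4) g=5 f=10, (1,5) g=6 f=10]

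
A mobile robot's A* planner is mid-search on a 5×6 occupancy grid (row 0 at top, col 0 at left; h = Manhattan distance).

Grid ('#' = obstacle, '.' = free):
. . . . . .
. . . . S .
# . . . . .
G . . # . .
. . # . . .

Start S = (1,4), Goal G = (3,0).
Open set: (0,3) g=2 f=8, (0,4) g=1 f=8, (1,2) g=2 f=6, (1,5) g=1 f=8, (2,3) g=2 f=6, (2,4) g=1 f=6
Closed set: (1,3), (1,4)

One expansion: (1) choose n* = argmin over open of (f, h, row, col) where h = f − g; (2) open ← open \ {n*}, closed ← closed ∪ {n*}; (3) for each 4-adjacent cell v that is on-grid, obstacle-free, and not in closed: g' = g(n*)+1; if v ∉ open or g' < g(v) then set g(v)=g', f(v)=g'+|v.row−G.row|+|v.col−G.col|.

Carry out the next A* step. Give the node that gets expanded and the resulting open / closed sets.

expanded=(1,2); open=[(0,2) g=3 f=8, (0,3) g=2 f=8, (0,4) g=1 f=8, (1,1) g=3 f=6, (1,5) g=1 f=8, (2,2) g=3 f=6, (2,3) g=2 f=6, (2,4) g=1 f=6]; closed=[(1,2), (1,3), (1,4)]

step 1: expand (1,2) (f=6, h=4) → closed; open now [(0,2) g=3 f=8, (0,3) g=2 f=8, (0,4) g=1 f=8, (1,1) g=3 f=6, (1,5) g=1 f=8, (2,2) g=3 f=6, (2,3) g=2 f=6, (2,4) g=1 f=6]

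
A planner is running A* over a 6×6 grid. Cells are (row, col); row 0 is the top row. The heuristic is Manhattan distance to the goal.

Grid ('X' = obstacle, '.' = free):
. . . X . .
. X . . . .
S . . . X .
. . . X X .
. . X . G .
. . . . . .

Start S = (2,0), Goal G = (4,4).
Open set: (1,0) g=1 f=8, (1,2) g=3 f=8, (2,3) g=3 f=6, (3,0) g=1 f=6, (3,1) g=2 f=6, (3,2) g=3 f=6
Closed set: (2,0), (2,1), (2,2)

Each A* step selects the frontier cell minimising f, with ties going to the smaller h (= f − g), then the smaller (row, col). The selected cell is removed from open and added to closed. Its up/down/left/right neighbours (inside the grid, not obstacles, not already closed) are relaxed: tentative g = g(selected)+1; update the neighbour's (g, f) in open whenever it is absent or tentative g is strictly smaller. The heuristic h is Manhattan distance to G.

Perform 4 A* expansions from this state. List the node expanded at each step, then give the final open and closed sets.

step 1: expand (2,3) (f=6, h=3) → closed; open now [(1,0) g=1 f=8, (1,2) g=3 f=8, (1,3) g=4 f=8, (3,0) g=1 f=6, (3,1) g=2 f=6, (3,2) g=3 f=6]
step 2: expand (3,2) (f=6, h=3) → closed; open now [(1,0) g=1 f=8, (1,2) g=3 f=8, (1,3) g=4 f=8, (3,0) g=1 f=6, (3,1) g=2 f=6]
step 3: expand (3,1) (f=6, h=4) → closed; open now [(1,0) g=1 f=8, (1,2) g=3 f=8, (1,3) g=4 f=8, (3,0) g=1 f=6, (4,1) g=3 f=6]
step 4: expand (4,1) (f=6, h=3) → closed; open now [(1,0) g=1 f=8, (1,2) g=3 f=8, (1,3) g=4 f=8, (3,0) g=1 f=6, (4,0) g=4 f=8, (5,1) g=4 f=8]

order=[(2,3) → (3,2) → (3,1) → (4,1)]; open=[(1,0) g=1 f=8, (1,2) g=3 f=8, (1,3) g=4 f=8, (3,0) g=1 f=6, (4,0) g=4 f=8, (5,1) g=4 f=8]; closed=[(2,0), (2,1), (2,2), (2,3), (3,1), (3,2), (4,1)]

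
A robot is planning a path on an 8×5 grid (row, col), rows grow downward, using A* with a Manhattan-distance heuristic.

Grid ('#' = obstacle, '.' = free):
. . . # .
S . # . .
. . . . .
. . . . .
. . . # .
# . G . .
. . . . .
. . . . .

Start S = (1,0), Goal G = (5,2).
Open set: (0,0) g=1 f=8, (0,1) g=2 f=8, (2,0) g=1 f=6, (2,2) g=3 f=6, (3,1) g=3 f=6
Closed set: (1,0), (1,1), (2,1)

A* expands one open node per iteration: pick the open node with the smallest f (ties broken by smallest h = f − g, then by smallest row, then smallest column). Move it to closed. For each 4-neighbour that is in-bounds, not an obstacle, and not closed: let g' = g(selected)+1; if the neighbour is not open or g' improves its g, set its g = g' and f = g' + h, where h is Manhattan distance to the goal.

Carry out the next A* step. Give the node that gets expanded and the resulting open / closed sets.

expanded=(2,2); open=[(0,0) g=1 f=8, (0,1) g=2 f=8, (2,0) g=1 f=6, (2,3) g=4 f=8, (3,1) g=3 f=6, (3,2) g=4 f=6]; closed=[(1,0), (1,1), (2,1), (2,2)]

step 1: expand (2,2) (f=6, h=3) → closed; open now [(0,0) g=1 f=8, (0,1) g=2 f=8, (2,0) g=1 f=6, (2,3) g=4 f=8, (3,1) g=3 f=6, (3,2) g=4 f=6]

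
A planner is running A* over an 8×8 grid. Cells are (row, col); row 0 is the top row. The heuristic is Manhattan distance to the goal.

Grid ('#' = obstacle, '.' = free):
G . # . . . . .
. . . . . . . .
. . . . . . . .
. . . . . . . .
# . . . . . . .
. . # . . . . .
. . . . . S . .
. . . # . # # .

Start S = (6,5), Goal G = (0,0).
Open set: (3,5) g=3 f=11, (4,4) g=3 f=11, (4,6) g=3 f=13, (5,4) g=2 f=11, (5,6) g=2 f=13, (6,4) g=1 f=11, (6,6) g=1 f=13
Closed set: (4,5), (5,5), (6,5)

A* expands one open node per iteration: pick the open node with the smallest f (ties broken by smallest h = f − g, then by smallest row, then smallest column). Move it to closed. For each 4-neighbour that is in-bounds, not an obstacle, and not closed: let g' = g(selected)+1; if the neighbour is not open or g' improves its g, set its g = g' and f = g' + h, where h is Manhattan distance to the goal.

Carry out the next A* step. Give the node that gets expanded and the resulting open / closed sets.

step 1: expand (3,5) (f=11, h=8) → closed; open now [(2,5) g=4 f=11, (3,4) g=4 f=11, (3,6) g=4 f=13, (4,4) g=3 f=11, (4,6) g=3 f=13, (5,4) g=2 f=11, (5,6) g=2 f=13, (6,4) g=1 f=11, (6,6) g=1 f=13]

expanded=(3,5); open=[(2,5) g=4 f=11, (3,4) g=4 f=11, (3,6) g=4 f=13, (4,4) g=3 f=11, (4,6) g=3 f=13, (5,4) g=2 f=11, (5,6) g=2 f=13, (6,4) g=1 f=11, (6,6) g=1 f=13]; closed=[(3,5), (4,5), (5,5), (6,5)]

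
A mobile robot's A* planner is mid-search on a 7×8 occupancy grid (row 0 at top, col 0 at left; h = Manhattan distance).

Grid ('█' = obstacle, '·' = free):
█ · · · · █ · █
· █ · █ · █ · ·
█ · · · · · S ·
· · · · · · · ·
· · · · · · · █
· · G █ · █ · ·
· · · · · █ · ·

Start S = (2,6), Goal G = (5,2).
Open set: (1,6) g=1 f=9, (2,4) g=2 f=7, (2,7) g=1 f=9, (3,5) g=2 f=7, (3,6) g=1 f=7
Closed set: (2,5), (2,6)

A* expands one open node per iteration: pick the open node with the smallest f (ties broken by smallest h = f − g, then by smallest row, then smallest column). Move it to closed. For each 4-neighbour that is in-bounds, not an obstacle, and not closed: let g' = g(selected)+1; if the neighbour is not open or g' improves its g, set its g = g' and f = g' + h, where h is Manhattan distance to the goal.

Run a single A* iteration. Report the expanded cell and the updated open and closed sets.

expanded=(2,4); open=[(1,4) g=3 f=9, (1,6) g=1 f=9, (2,3) g=3 f=7, (2,7) g=1 f=9, (3,4) g=3 f=7, (3,5) g=2 f=7, (3,6) g=1 f=7]; closed=[(2,4), (2,5), (2,6)]

step 1: expand (2,4) (f=7, h=5) → closed; open now [(1,4) g=3 f=9, (1,6) g=1 f=9, (2,3) g=3 f=7, (2,7) g=1 f=9, (3,4) g=3 f=7, (3,5) g=2 f=7, (3,6) g=1 f=7]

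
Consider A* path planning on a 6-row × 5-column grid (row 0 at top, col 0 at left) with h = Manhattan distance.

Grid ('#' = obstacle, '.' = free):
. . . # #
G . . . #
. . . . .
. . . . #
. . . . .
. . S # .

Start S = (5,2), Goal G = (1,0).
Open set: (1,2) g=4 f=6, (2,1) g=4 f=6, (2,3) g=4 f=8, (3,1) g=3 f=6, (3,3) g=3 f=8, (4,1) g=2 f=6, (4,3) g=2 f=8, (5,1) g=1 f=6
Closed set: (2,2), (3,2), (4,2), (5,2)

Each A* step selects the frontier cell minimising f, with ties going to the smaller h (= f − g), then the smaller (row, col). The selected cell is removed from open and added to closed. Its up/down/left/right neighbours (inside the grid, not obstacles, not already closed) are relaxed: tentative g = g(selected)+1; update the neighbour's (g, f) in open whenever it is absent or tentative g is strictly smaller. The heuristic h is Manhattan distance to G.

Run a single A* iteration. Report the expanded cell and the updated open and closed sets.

step 1: expand (1,2) (f=6, h=2) → closed; open now [(0,2) g=5 f=8, (1,1) g=5 f=6, (1,3) g=5 f=8, (2,1) g=4 f=6, (2,3) g=4 f=8, (3,1) g=3 f=6, (3,3) g=3 f=8, (4,1) g=2 f=6, (4,3) g=2 f=8, (5,1) g=1 f=6]

expanded=(1,2); open=[(0,2) g=5 f=8, (1,1) g=5 f=6, (1,3) g=5 f=8, (2,1) g=4 f=6, (2,3) g=4 f=8, (3,1) g=3 f=6, (3,3) g=3 f=8, (4,1) g=2 f=6, (4,3) g=2 f=8, (5,1) g=1 f=6]; closed=[(1,2), (2,2), (3,2), (4,2), (5,2)]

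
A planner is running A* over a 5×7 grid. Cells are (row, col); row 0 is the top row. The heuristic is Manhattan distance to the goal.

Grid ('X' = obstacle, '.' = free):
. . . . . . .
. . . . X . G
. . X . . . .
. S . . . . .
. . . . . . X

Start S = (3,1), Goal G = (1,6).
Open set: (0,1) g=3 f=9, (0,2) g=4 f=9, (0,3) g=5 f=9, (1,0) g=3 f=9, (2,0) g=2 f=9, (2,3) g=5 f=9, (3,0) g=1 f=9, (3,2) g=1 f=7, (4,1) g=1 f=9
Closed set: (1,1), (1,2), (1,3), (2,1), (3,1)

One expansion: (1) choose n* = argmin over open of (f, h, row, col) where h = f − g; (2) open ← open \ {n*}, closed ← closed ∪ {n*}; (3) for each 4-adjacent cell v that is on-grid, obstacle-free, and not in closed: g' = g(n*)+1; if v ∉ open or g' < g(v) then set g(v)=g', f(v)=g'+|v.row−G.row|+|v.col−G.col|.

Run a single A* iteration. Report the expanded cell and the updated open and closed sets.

step 1: expand (3,2) (f=7, h=6) → closed; open now [(0,1) g=3 f=9, (0,2) g=4 f=9, (0,3) g=5 f=9, (1,0) g=3 f=9, (2,0) g=2 f=9, (2,3) g=5 f=9, (3,0) g=1 f=9, (3,3) g=2 f=7, (4,1) g=1 f=9, (4,2) g=2 f=9]

expanded=(3,2); open=[(0,1) g=3 f=9, (0,2) g=4 f=9, (0,3) g=5 f=9, (1,0) g=3 f=9, (2,0) g=2 f=9, (2,3) g=5 f=9, (3,0) g=1 f=9, (3,3) g=2 f=7, (4,1) g=1 f=9, (4,2) g=2 f=9]; closed=[(1,1), (1,2), (1,3), (2,1), (3,1), (3,2)]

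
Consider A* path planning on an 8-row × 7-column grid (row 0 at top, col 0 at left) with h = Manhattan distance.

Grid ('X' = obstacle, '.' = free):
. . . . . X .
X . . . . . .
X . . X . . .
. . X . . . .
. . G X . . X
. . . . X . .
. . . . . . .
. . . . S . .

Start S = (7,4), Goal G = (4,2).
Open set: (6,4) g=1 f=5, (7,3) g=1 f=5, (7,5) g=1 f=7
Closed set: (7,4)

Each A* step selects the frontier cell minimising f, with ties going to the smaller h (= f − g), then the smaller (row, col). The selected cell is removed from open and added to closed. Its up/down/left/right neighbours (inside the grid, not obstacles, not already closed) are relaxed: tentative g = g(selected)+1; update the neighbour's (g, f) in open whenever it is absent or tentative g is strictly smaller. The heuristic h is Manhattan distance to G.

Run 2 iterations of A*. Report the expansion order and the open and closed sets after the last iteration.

step 1: expand (6,4) (f=5, h=4) → closed; open now [(6,3) g=2 f=5, (6,5) g=2 f=7, (7,3) g=1 f=5, (7,5) g=1 f=7]
step 2: expand (6,3) (f=5, h=3) → closed; open now [(5,3) g=3 f=5, (6,2) g=3 f=5, (6,5) g=2 f=7, (7,3) g=1 f=5, (7,5) g=1 f=7]

order=[(6,4) → (6,3)]; open=[(5,3) g=3 f=5, (6,2) g=3 f=5, (6,5) g=2 f=7, (7,3) g=1 f=5, (7,5) g=1 f=7]; closed=[(6,3), (6,4), (7,4)]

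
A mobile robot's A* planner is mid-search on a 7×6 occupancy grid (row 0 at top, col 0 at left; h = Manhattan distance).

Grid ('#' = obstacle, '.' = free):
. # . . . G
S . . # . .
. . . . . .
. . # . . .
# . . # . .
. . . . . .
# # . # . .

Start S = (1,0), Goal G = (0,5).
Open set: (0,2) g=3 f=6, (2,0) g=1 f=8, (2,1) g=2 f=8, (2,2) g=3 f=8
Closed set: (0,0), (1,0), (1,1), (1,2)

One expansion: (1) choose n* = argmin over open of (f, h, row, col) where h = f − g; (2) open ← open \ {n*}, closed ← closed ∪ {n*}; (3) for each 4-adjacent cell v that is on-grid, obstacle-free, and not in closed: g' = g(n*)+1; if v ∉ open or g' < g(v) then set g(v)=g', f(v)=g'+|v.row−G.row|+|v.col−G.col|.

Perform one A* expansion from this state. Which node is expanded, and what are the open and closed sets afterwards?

expanded=(0,2); open=[(0,3) g=4 f=6, (2,0) g=1 f=8, (2,1) g=2 f=8, (2,2) g=3 f=8]; closed=[(0,0), (0,2), (1,0), (1,1), (1,2)]

step 1: expand (0,2) (f=6, h=3) → closed; open now [(0,3) g=4 f=6, (2,0) g=1 f=8, (2,1) g=2 f=8, (2,2) g=3 f=8]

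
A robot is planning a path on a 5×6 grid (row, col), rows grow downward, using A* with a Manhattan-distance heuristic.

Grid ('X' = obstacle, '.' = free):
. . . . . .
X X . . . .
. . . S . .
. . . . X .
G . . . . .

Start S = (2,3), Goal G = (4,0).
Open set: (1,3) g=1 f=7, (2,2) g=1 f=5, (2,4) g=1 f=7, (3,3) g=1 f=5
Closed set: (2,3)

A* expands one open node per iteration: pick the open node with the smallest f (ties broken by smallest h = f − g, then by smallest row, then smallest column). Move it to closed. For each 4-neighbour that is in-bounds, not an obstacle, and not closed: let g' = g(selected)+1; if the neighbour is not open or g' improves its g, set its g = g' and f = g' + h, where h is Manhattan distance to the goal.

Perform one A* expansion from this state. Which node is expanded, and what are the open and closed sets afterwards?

step 1: expand (2,2) (f=5, h=4) → closed; open now [(1,2) g=2 f=7, (1,3) g=1 f=7, (2,1) g=2 f=5, (2,4) g=1 f=7, (3,2) g=2 f=5, (3,3) g=1 f=5]

expanded=(2,2); open=[(1,2) g=2 f=7, (1,3) g=1 f=7, (2,1) g=2 f=5, (2,4) g=1 f=7, (3,2) g=2 f=5, (3,3) g=1 f=5]; closed=[(2,2), (2,3)]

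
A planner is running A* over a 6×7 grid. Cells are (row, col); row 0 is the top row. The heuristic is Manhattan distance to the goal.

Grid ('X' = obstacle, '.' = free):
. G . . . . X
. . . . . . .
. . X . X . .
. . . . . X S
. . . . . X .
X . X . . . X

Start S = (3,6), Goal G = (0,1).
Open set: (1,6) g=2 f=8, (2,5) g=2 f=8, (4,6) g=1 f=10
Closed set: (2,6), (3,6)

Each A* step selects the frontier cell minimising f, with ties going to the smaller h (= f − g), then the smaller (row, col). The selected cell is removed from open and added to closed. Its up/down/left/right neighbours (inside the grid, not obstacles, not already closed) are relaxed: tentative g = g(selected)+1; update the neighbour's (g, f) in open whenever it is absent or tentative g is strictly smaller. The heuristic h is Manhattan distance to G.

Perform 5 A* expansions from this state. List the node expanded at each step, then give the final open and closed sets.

step 1: expand (1,6) (f=8, h=6) → closed; open now [(1,5) g=3 f=8, (2,5) g=2 f=8, (4,6) g=1 f=10]
step 2: expand (1,5) (f=8, h=5) → closed; open now [(0,5) g=4 f=8, (1,4) g=4 f=8, (2,5) g=2 f=8, (4,6) g=1 f=10]
step 3: expand (0,5) (f=8, h=4) → closed; open now [(0,4) g=5 f=8, (1,4) g=4 f=8, (2,5) g=2 f=8, (4,6) g=1 f=10]
step 4: expand (0,4) (f=8, h=3) → closed; open now [(0,3) g=6 f=8, (1,4) g=4 f=8, (2,5) g=2 f=8, (4,6) g=1 f=10]
step 5: expand (0,3) (f=8, h=2) → closed; open now [(0,2) g=7 f=8, (1,3) g=7 f=10, (1,4) g=4 f=8, (2,5) g=2 f=8, (4,6) g=1 f=10]

order=[(1,6) → (1,5) → (0,5) → (0,4) → (0,3)]; open=[(0,2) g=7 f=8, (1,3) g=7 f=10, (1,4) g=4 f=8, (2,5) g=2 f=8, (4,6) g=1 f=10]; closed=[(0,3), (0,4), (0,5), (1,5), (1,6), (2,6), (3,6)]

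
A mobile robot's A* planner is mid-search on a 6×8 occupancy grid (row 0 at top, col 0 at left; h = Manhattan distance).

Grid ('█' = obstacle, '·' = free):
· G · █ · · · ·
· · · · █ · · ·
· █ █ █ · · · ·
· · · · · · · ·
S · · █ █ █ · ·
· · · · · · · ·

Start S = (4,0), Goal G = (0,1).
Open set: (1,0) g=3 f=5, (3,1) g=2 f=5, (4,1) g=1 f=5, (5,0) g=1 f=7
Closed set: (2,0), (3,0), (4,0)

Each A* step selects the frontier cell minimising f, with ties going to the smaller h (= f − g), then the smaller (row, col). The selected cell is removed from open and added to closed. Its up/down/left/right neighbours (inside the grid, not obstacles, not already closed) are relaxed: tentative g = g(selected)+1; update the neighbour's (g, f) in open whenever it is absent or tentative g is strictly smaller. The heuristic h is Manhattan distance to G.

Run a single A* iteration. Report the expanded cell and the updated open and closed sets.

expanded=(1,0); open=[(0,0) g=4 f=5, (1,1) g=4 f=5, (3,1) g=2 f=5, (4,1) g=1 f=5, (5,0) g=1 f=7]; closed=[(1,0), (2,0), (3,0), (4,0)]

step 1: expand (1,0) (f=5, h=2) → closed; open now [(0,0) g=4 f=5, (1,1) g=4 f=5, (3,1) g=2 f=5, (4,1) g=1 f=5, (5,0) g=1 f=7]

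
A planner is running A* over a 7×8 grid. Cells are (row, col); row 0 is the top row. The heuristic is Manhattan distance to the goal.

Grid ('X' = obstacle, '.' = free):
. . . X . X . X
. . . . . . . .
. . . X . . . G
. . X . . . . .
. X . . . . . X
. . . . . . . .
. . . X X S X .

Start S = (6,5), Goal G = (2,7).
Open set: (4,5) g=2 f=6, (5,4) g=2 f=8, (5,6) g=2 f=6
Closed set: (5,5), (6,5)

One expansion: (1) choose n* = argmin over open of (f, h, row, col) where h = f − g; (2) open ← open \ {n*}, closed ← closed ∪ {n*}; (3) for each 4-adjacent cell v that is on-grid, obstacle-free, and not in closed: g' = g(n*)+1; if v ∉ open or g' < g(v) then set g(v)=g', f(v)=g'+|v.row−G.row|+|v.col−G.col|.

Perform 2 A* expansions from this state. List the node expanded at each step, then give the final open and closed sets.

step 1: expand (4,5) (f=6, h=4) → closed; open now [(3,5) g=3 f=6, (4,4) g=3 f=8, (4,6) g=3 f=6, (5,4) g=2 f=8, (5,6) g=2 f=6]
step 2: expand (3,5) (f=6, h=3) → closed; open now [(2,5) g=4 f=6, (3,4) g=4 f=8, (3,6) g=4 f=6, (4,4) g=3 f=8, (4,6) g=3 f=6, (5,4) g=2 f=8, (5,6) g=2 f=6]

order=[(4,5) → (3,5)]; open=[(2,5) g=4 f=6, (3,4) g=4 f=8, (3,6) g=4 f=6, (4,4) g=3 f=8, (4,6) g=3 f=6, (5,4) g=2 f=8, (5,6) g=2 f=6]; closed=[(3,5), (4,5), (5,5), (6,5)]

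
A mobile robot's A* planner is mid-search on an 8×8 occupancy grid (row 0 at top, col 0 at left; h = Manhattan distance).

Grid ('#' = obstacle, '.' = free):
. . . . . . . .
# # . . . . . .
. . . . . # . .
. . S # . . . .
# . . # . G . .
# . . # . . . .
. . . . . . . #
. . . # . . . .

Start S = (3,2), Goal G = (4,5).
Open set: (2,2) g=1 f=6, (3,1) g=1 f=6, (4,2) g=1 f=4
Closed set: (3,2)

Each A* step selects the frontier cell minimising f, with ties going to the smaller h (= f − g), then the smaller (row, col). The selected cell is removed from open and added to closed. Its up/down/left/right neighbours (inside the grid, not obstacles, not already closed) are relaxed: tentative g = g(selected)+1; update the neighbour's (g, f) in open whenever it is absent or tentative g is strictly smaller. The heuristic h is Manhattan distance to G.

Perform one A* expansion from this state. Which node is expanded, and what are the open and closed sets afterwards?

expanded=(4,2); open=[(2,2) g=1 f=6, (3,1) g=1 f=6, (4,1) g=2 f=6, (5,2) g=2 f=6]; closed=[(3,2), (4,2)]

step 1: expand (4,2) (f=4, h=3) → closed; open now [(2,2) g=1 f=6, (3,1) g=1 f=6, (4,1) g=2 f=6, (5,2) g=2 f=6]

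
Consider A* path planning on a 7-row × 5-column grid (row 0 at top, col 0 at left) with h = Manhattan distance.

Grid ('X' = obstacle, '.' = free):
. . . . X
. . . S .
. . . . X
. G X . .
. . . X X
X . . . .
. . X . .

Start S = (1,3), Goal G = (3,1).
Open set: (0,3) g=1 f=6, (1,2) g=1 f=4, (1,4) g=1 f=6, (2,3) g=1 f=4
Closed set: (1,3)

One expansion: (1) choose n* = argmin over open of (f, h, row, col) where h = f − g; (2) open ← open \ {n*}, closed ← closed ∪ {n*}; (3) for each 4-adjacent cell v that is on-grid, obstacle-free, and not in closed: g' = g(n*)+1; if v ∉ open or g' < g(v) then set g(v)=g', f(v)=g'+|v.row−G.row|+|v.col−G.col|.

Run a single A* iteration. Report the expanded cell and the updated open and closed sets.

step 1: expand (1,2) (f=4, h=3) → closed; open now [(0,2) g=2 f=6, (0,3) g=1 f=6, (1,1) g=2 f=4, (1,4) g=1 f=6, (2,2) g=2 f=4, (2,3) g=1 f=4]

expanded=(1,2); open=[(0,2) g=2 f=6, (0,3) g=1 f=6, (1,1) g=2 f=4, (1,4) g=1 f=6, (2,2) g=2 f=4, (2,3) g=1 f=4]; closed=[(1,2), (1,3)]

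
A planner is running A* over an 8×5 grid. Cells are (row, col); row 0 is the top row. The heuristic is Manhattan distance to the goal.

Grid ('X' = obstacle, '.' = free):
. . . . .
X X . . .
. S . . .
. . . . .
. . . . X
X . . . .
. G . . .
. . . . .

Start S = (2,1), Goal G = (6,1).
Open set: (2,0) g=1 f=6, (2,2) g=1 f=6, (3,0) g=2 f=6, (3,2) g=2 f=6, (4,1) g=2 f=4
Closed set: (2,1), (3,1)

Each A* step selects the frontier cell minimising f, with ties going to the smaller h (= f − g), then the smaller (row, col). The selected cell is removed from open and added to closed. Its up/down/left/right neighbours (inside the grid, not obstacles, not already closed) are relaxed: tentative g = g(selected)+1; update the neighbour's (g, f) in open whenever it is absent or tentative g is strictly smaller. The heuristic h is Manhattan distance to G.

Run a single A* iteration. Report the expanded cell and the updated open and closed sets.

expanded=(4,1); open=[(2,0) g=1 f=6, (2,2) g=1 f=6, (3,0) g=2 f=6, (3,2) g=2 f=6, (4,0) g=3 f=6, (4,2) g=3 f=6, (5,1) g=3 f=4]; closed=[(2,1), (3,1), (4,1)]

step 1: expand (4,1) (f=4, h=2) → closed; open now [(2,0) g=1 f=6, (2,2) g=1 f=6, (3,0) g=2 f=6, (3,2) g=2 f=6, (4,0) g=3 f=6, (4,2) g=3 f=6, (5,1) g=3 f=4]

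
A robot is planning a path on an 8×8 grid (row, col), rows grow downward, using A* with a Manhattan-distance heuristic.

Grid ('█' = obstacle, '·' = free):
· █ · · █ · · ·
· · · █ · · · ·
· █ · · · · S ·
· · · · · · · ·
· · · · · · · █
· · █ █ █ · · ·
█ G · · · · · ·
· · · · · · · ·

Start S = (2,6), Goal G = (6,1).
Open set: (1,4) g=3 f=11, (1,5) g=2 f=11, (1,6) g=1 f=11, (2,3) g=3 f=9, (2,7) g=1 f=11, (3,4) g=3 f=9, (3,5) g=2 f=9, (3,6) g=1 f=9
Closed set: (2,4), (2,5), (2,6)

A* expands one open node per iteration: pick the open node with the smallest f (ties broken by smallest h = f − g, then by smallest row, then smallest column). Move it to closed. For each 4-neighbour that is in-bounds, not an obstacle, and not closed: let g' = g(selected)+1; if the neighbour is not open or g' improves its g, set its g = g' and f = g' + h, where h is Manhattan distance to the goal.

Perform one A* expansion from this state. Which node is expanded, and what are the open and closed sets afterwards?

step 1: expand (2,3) (f=9, h=6) → closed; open now [(1,4) g=3 f=11, (1,5) g=2 f=11, (1,6) g=1 f=11, (2,2) g=4 f=9, (2,7) g=1 f=11, (3,3) g=4 f=9, (3,4) g=3 f=9, (3,5) g=2 f=9, (3,6) g=1 f=9]

expanded=(2,3); open=[(1,4) g=3 f=11, (1,5) g=2 f=11, (1,6) g=1 f=11, (2,2) g=4 f=9, (2,7) g=1 f=11, (3,3) g=4 f=9, (3,4) g=3 f=9, (3,5) g=2 f=9, (3,6) g=1 f=9]; closed=[(2,3), (2,4), (2,5), (2,6)]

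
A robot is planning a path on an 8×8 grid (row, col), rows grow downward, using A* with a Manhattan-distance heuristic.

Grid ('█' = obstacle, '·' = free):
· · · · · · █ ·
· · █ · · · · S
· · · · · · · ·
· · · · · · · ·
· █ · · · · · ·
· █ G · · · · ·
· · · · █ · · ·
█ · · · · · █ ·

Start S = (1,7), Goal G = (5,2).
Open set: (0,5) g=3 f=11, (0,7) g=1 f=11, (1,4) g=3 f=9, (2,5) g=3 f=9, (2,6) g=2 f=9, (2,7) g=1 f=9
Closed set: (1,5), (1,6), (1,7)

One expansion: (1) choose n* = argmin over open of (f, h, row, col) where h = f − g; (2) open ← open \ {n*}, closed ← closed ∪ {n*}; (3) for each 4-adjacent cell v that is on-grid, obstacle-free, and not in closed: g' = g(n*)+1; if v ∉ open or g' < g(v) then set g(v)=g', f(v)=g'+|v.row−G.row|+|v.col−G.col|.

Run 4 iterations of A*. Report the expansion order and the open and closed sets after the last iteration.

order=[(1,4) → (1,3) → (2,3) → (2,2)]; open=[(0,3) g=5 f=11, (0,4) g=4 f=11, (0,5) g=3 f=11, (0,7) g=1 f=11, (2,1) g=7 f=11, (2,4) g=4 f=9, (2,5) g=3 f=9, (2,6) g=2 f=9, (2,7) g=1 f=9, (3,2) g=7 f=9, (3,3) g=6 f=9]; closed=[(1,3), (1,4), (1,5), (1,6), (1,7), (2,2), (2,3)]

step 1: expand (1,4) (f=9, h=6) → closed; open now [(0,4) g=4 f=11, (0,5) g=3 f=11, (0,7) g=1 f=11, (1,3) g=4 f=9, (2,4) g=4 f=9, (2,5) g=3 f=9, (2,6) g=2 f=9, (2,7) g=1 f=9]
step 2: expand (1,3) (f=9, h=5) → closed; open now [(0,3) g=5 f=11, (0,4) g=4 f=11, (0,5) g=3 f=11, (0,7) g=1 f=11, (2,3) g=5 f=9, (2,4) g=4 f=9, (2,5) g=3 f=9, (2,6) g=2 f=9, (2,7) g=1 f=9]
step 3: expand (2,3) (f=9, h=4) → closed; open now [(0,3) g=5 f=11, (0,4) g=4 f=11, (0,5) g=3 f=11, (0,7) g=1 f=11, (2,2) g=6 f=9, (2,4) g=4 f=9, (2,5) g=3 f=9, (2,6) g=2 f=9, (2,7) g=1 f=9, (3,3) g=6 f=9]
step 4: expand (2,2) (f=9, h=3) → closed; open now [(0,3) g=5 f=11, (0,4) g=4 f=11, (0,5) g=3 f=11, (0,7) g=1 f=11, (2,1) g=7 f=11, (2,4) g=4 f=9, (2,5) g=3 f=9, (2,6) g=2 f=9, (2,7) g=1 f=9, (3,2) g=7 f=9, (3,3) g=6 f=9]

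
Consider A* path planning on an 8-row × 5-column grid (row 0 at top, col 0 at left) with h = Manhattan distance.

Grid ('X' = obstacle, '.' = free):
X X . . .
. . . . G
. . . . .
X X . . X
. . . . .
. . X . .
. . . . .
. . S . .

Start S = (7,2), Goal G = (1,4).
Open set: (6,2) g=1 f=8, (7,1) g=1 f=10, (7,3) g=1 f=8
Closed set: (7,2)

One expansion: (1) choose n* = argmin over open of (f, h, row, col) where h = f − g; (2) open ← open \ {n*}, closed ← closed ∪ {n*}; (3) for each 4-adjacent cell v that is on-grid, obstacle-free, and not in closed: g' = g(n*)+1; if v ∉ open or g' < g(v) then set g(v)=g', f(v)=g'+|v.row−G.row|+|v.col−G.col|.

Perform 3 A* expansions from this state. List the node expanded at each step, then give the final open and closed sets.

order=[(6,2) → (6,3) → (5,3)]; open=[(4,3) g=4 f=8, (5,4) g=4 f=8, (6,1) g=2 f=10, (6,4) g=3 f=8, (7,1) g=1 f=10, (7,3) g=1 f=8]; closed=[(5,3), (6,2), (6,3), (7,2)]

step 1: expand (6,2) (f=8, h=7) → closed; open now [(6,1) g=2 f=10, (6,3) g=2 f=8, (7,1) g=1 f=10, (7,3) g=1 f=8]
step 2: expand (6,3) (f=8, h=6) → closed; open now [(5,3) g=3 f=8, (6,1) g=2 f=10, (6,4) g=3 f=8, (7,1) g=1 f=10, (7,3) g=1 f=8]
step 3: expand (5,3) (f=8, h=5) → closed; open now [(4,3) g=4 f=8, (5,4) g=4 f=8, (6,1) g=2 f=10, (6,4) g=3 f=8, (7,1) g=1 f=10, (7,3) g=1 f=8]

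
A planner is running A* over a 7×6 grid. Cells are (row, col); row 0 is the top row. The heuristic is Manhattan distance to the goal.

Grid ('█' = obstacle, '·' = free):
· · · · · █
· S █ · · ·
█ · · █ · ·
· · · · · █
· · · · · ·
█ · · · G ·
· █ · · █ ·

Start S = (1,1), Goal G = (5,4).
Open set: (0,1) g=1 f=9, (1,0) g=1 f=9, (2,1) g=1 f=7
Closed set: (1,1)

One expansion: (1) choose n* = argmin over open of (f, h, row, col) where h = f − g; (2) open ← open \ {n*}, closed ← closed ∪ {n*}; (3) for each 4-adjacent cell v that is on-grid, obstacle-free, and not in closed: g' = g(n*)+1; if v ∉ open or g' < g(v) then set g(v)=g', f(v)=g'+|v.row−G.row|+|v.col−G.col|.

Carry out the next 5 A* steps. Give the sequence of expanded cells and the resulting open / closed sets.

order=[(2,1) → (2,2) → (3,2) → (3,3) → (3,4)]; open=[(0,1) g=1 f=9, (1,0) g=1 f=9, (2,4) g=6 f=9, (3,1) g=2 f=7, (4,2) g=4 f=7, (4,3) g=5 f=7, (4,4) g=6 f=7]; closed=[(1,1), (2,1), (2,2), (3,2), (3,3), (3,4)]

step 1: expand (2,1) (f=7, h=6) → closed; open now [(0,1) g=1 f=9, (1,0) g=1 f=9, (2,2) g=2 f=7, (3,1) g=2 f=7]
step 2: expand (2,2) (f=7, h=5) → closed; open now [(0,1) g=1 f=9, (1,0) g=1 f=9, (3,1) g=2 f=7, (3,2) g=3 f=7]
step 3: expand (3,2) (f=7, h=4) → closed; open now [(0,1) g=1 f=9, (1,0) g=1 f=9, (3,1) g=2 f=7, (3,3) g=4 f=7, (4,2) g=4 f=7]
step 4: expand (3,3) (f=7, h=3) → closed; open now [(0,1) g=1 f=9, (1,0) g=1 f=9, (3,1) g=2 f=7, (3,4) g=5 f=7, (4,2) g=4 f=7, (4,3) g=5 f=7]
step 5: expand (3,4) (f=7, h=2) → closed; open now [(0,1) g=1 f=9, (1,0) g=1 f=9, (2,4) g=6 f=9, (3,1) g=2 f=7, (4,2) g=4 f=7, (4,3) g=5 f=7, (4,4) g=6 f=7]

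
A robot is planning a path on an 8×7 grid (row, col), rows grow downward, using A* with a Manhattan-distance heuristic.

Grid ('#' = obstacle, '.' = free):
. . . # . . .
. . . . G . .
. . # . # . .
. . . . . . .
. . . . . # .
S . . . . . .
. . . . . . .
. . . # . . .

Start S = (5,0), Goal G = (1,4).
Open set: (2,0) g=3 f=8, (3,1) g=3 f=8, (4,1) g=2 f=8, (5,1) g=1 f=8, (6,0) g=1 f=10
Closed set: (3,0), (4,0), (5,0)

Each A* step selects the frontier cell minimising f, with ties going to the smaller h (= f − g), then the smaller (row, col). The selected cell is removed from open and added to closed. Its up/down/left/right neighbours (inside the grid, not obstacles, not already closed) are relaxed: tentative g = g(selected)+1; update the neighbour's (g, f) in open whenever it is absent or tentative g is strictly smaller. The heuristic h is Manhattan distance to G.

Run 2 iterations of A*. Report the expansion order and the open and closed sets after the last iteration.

order=[(2,0) → (1,0)]; open=[(0,0) g=5 f=10, (1,1) g=5 f=8, (2,1) g=4 f=8, (3,1) g=3 f=8, (4,1) g=2 f=8, (5,1) g=1 f=8, (6,0) g=1 f=10]; closed=[(1,0), (2,0), (3,0), (4,0), (5,0)]

step 1: expand (2,0) (f=8, h=5) → closed; open now [(1,0) g=4 f=8, (2,1) g=4 f=8, (3,1) g=3 f=8, (4,1) g=2 f=8, (5,1) g=1 f=8, (6,0) g=1 f=10]
step 2: expand (1,0) (f=8, h=4) → closed; open now [(0,0) g=5 f=10, (1,1) g=5 f=8, (2,1) g=4 f=8, (3,1) g=3 f=8, (4,1) g=2 f=8, (5,1) g=1 f=8, (6,0) g=1 f=10]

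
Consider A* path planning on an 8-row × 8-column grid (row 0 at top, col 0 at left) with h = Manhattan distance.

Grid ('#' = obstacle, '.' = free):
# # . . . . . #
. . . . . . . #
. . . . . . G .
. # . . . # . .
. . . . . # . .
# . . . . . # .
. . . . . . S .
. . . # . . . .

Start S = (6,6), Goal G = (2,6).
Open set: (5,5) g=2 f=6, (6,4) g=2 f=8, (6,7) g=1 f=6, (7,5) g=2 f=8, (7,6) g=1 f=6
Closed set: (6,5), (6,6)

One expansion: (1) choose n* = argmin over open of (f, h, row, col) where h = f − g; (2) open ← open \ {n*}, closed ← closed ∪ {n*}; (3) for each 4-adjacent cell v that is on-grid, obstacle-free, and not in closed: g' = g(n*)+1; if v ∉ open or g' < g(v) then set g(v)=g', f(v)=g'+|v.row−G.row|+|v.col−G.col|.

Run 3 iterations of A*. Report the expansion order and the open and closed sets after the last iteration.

order=[(5,5) → (6,7) → (5,7)]; open=[(4,7) g=3 f=6, (5,4) g=3 f=8, (6,4) g=2 f=8, (7,5) g=2 f=8, (7,6) g=1 f=6, (7,7) g=2 f=8]; closed=[(5,5), (5,7), (6,5), (6,6), (6,7)]

step 1: expand (5,5) (f=6, h=4) → closed; open now [(5,4) g=3 f=8, (6,4) g=2 f=8, (6,7) g=1 f=6, (7,5) g=2 f=8, (7,6) g=1 f=6]
step 2: expand (6,7) (f=6, h=5) → closed; open now [(5,4) g=3 f=8, (5,7) g=2 f=6, (6,4) g=2 f=8, (7,5) g=2 f=8, (7,6) g=1 f=6, (7,7) g=2 f=8]
step 3: expand (5,7) (f=6, h=4) → closed; open now [(4,7) g=3 f=6, (5,4) g=3 f=8, (6,4) g=2 f=8, (7,5) g=2 f=8, (7,6) g=1 f=6, (7,7) g=2 f=8]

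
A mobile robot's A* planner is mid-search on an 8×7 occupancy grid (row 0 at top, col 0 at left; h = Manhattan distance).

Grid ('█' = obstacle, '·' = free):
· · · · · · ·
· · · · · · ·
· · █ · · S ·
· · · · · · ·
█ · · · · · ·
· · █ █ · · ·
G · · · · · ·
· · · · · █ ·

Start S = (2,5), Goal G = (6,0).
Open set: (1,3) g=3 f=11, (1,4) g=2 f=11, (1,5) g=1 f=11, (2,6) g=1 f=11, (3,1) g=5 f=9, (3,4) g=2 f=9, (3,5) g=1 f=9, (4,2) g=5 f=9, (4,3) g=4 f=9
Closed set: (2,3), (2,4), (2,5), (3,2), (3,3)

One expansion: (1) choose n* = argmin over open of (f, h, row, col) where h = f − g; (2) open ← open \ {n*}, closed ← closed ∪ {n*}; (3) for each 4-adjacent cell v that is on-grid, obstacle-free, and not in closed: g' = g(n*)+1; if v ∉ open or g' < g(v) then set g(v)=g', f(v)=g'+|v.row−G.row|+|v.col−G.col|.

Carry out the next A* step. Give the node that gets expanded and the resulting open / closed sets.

step 1: expand (3,1) (f=9, h=4) → closed; open now [(1,3) g=3 f=11, (1,4) g=2 f=11, (1,5) g=1 f=11, (2,1) g=6 f=11, (2,6) g=1 f=11, (3,0) g=6 f=9, (3,4) g=2 f=9, (3,5) g=1 f=9, (4,1) g=6 f=9, (4,2) g=5 f=9, (4,3) g=4 f=9]

expanded=(3,1); open=[(1,3) g=3 f=11, (1,4) g=2 f=11, (1,5) g=1 f=11, (2,1) g=6 f=11, (2,6) g=1 f=11, (3,0) g=6 f=9, (3,4) g=2 f=9, (3,5) g=1 f=9, (4,1) g=6 f=9, (4,2) g=5 f=9, (4,3) g=4 f=9]; closed=[(2,3), (2,4), (2,5), (3,1), (3,2), (3,3)]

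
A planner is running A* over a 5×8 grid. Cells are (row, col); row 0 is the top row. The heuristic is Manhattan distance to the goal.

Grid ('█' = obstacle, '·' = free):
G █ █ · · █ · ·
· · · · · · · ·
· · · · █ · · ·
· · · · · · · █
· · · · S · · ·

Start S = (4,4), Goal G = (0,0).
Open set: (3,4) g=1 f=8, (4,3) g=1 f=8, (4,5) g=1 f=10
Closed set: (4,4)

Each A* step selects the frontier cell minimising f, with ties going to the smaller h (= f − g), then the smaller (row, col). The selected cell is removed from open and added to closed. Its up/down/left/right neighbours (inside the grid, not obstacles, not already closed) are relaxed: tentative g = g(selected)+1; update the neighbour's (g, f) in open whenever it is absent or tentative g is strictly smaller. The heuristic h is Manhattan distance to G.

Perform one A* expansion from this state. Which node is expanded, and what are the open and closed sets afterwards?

step 1: expand (3,4) (f=8, h=7) → closed; open now [(3,3) g=2 f=8, (3,5) g=2 f=10, (4,3) g=1 f=8, (4,5) g=1 f=10]

expanded=(3,4); open=[(3,3) g=2 f=8, (3,5) g=2 f=10, (4,3) g=1 f=8, (4,5) g=1 f=10]; closed=[(3,4), (4,4)]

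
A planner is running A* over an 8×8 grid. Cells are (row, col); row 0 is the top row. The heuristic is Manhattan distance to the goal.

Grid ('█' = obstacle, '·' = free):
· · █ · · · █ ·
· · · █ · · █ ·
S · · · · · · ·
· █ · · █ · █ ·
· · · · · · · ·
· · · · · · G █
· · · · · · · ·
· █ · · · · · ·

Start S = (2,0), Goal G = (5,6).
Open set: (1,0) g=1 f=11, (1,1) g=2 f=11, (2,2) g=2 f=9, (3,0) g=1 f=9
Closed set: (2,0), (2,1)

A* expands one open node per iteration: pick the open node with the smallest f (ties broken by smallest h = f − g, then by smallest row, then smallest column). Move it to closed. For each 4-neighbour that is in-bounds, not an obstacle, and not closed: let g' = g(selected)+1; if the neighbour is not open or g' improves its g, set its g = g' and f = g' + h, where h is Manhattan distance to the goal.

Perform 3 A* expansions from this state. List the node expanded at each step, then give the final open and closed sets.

step 1: expand (2,2) (f=9, h=7) → closed; open now [(1,0) g=1 f=11, (1,1) g=2 f=11, (1,2) g=3 f=11, (2,3) g=3 f=9, (3,0) g=1 f=9, (3,2) g=3 f=9]
step 2: expand (2,3) (f=9, h=6) → closed; open now [(1,0) g=1 f=11, (1,1) g=2 f=11, (1,2) g=3 f=11, (2,4) g=4 f=9, (3,0) g=1 f=9, (3,2) g=3 f=9, (3,3) g=4 f=9]
step 3: expand (2,4) (f=9, h=5) → closed; open now [(1,0) g=1 f=11, (1,1) g=2 f=11, (1,2) g=3 f=11, (1,4) g=5 f=11, (2,5) g=5 f=9, (3,0) g=1 f=9, (3,2) g=3 f=9, (3,3) g=4 f=9]

order=[(2,2) → (2,3) → (2,4)]; open=[(1,0) g=1 f=11, (1,1) g=2 f=11, (1,2) g=3 f=11, (1,4) g=5 f=11, (2,5) g=5 f=9, (3,0) g=1 f=9, (3,2) g=3 f=9, (3,3) g=4 f=9]; closed=[(2,0), (2,1), (2,2), (2,3), (2,4)]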